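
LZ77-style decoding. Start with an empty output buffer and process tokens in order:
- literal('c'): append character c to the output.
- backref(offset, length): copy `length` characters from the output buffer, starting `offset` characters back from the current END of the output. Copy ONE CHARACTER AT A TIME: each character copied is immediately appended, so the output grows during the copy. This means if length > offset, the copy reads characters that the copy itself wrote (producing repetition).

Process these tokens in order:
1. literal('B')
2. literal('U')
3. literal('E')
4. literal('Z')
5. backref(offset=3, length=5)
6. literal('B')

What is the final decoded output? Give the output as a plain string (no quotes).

Token 1: literal('B'). Output: "B"
Token 2: literal('U'). Output: "BU"
Token 3: literal('E'). Output: "BUE"
Token 4: literal('Z'). Output: "BUEZ"
Token 5: backref(off=3, len=5) (overlapping!). Copied 'UEZUE' from pos 1. Output: "BUEZUEZUE"
Token 6: literal('B'). Output: "BUEZUEZUEB"

Answer: BUEZUEZUEB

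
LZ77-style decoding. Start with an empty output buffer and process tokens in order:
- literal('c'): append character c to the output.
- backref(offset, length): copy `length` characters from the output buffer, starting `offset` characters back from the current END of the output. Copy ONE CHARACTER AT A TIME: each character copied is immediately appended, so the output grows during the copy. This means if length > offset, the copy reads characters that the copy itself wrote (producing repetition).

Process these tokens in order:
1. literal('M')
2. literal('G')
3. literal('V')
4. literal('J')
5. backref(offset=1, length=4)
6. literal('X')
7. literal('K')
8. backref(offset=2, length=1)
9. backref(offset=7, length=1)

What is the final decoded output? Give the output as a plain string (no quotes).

Token 1: literal('M'). Output: "M"
Token 2: literal('G'). Output: "MG"
Token 3: literal('V'). Output: "MGV"
Token 4: literal('J'). Output: "MGVJ"
Token 5: backref(off=1, len=4) (overlapping!). Copied 'JJJJ' from pos 3. Output: "MGVJJJJJ"
Token 6: literal('X'). Output: "MGVJJJJJX"
Token 7: literal('K'). Output: "MGVJJJJJXK"
Token 8: backref(off=2, len=1). Copied 'X' from pos 8. Output: "MGVJJJJJXKX"
Token 9: backref(off=7, len=1). Copied 'J' from pos 4. Output: "MGVJJJJJXKXJ"

Answer: MGVJJJJJXKXJ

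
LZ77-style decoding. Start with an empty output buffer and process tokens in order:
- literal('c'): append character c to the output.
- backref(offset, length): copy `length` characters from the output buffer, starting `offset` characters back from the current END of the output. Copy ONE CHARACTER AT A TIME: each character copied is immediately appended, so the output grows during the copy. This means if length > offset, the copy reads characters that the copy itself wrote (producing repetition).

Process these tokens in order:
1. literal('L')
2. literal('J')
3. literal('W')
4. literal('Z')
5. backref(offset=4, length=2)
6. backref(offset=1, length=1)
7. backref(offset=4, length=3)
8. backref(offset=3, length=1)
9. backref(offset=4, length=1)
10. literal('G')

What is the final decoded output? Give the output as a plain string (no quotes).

Token 1: literal('L'). Output: "L"
Token 2: literal('J'). Output: "LJ"
Token 3: literal('W'). Output: "LJW"
Token 4: literal('Z'). Output: "LJWZ"
Token 5: backref(off=4, len=2). Copied 'LJ' from pos 0. Output: "LJWZLJ"
Token 6: backref(off=1, len=1). Copied 'J' from pos 5. Output: "LJWZLJJ"
Token 7: backref(off=4, len=3). Copied 'ZLJ' from pos 3. Output: "LJWZLJJZLJ"
Token 8: backref(off=3, len=1). Copied 'Z' from pos 7. Output: "LJWZLJJZLJZ"
Token 9: backref(off=4, len=1). Copied 'Z' from pos 7. Output: "LJWZLJJZLJZZ"
Token 10: literal('G'). Output: "LJWZLJJZLJZZG"

Answer: LJWZLJJZLJZZG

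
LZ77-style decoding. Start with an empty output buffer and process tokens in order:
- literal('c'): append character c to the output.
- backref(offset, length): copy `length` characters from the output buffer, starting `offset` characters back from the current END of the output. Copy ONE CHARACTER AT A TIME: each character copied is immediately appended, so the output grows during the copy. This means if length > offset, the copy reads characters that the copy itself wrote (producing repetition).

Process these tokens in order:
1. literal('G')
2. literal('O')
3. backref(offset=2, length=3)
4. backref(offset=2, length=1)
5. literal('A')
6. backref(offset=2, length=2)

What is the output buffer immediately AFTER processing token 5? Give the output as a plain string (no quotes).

Token 1: literal('G'). Output: "G"
Token 2: literal('O'). Output: "GO"
Token 3: backref(off=2, len=3) (overlapping!). Copied 'GOG' from pos 0. Output: "GOGOG"
Token 4: backref(off=2, len=1). Copied 'O' from pos 3. Output: "GOGOGO"
Token 5: literal('A'). Output: "GOGOGOA"

Answer: GOGOGOA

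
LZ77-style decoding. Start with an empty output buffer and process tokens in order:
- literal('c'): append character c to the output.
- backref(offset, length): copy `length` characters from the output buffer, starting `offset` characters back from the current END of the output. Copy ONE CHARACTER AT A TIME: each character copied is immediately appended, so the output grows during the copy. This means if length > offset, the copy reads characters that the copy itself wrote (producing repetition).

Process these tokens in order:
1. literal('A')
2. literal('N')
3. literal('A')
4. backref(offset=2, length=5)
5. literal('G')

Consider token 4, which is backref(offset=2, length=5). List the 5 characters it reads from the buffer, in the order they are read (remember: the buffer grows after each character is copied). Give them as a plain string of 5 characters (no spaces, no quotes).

Answer: NANAN

Derivation:
Token 1: literal('A'). Output: "A"
Token 2: literal('N'). Output: "AN"
Token 3: literal('A'). Output: "ANA"
Token 4: backref(off=2, len=5). Buffer before: "ANA" (len 3)
  byte 1: read out[1]='N', append. Buffer now: "ANAN"
  byte 2: read out[2]='A', append. Buffer now: "ANANA"
  byte 3: read out[3]='N', append. Buffer now: "ANANAN"
  byte 4: read out[4]='A', append. Buffer now: "ANANANA"
  byte 5: read out[5]='N', append. Buffer now: "ANANANAN"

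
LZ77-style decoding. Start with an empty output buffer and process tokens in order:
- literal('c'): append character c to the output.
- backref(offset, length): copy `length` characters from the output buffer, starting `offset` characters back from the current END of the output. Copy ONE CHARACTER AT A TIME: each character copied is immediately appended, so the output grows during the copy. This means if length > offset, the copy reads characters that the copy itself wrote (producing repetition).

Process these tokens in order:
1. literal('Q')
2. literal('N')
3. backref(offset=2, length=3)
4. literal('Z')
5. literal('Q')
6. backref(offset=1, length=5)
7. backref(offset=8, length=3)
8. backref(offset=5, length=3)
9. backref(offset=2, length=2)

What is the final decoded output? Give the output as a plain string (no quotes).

Answer: QNQNQZQQQQQQQZQQQQQQ

Derivation:
Token 1: literal('Q'). Output: "Q"
Token 2: literal('N'). Output: "QN"
Token 3: backref(off=2, len=3) (overlapping!). Copied 'QNQ' from pos 0. Output: "QNQNQ"
Token 4: literal('Z'). Output: "QNQNQZ"
Token 5: literal('Q'). Output: "QNQNQZQ"
Token 6: backref(off=1, len=5) (overlapping!). Copied 'QQQQQ' from pos 6. Output: "QNQNQZQQQQQQ"
Token 7: backref(off=8, len=3). Copied 'QZQ' from pos 4. Output: "QNQNQZQQQQQQQZQ"
Token 8: backref(off=5, len=3). Copied 'QQQ' from pos 10. Output: "QNQNQZQQQQQQQZQQQQ"
Token 9: backref(off=2, len=2). Copied 'QQ' from pos 16. Output: "QNQNQZQQQQQQQZQQQQQQ"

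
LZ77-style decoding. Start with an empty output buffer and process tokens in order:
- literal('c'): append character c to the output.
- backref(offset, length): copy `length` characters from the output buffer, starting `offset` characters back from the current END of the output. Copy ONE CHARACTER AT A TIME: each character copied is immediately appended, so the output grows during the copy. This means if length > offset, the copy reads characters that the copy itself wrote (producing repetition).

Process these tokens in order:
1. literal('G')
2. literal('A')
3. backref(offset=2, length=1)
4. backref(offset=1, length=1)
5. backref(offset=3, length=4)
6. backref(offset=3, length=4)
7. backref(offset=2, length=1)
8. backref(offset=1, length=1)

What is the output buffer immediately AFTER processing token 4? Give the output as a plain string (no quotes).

Token 1: literal('G'). Output: "G"
Token 2: literal('A'). Output: "GA"
Token 3: backref(off=2, len=1). Copied 'G' from pos 0. Output: "GAG"
Token 4: backref(off=1, len=1). Copied 'G' from pos 2. Output: "GAGG"

Answer: GAGG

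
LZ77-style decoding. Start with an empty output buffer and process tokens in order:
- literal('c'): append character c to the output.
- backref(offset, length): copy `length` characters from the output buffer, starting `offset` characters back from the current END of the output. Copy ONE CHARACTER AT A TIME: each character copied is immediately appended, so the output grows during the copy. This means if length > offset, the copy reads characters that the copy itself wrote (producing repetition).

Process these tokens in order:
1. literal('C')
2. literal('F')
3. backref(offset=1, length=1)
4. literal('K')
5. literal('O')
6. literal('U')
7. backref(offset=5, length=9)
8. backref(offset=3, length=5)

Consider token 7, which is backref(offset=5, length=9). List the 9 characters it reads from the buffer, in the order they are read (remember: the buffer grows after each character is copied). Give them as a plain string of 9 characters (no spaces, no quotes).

Answer: FFKOUFFKO

Derivation:
Token 1: literal('C'). Output: "C"
Token 2: literal('F'). Output: "CF"
Token 3: backref(off=1, len=1). Copied 'F' from pos 1. Output: "CFF"
Token 4: literal('K'). Output: "CFFK"
Token 5: literal('O'). Output: "CFFKO"
Token 6: literal('U'). Output: "CFFKOU"
Token 7: backref(off=5, len=9). Buffer before: "CFFKOU" (len 6)
  byte 1: read out[1]='F', append. Buffer now: "CFFKOUF"
  byte 2: read out[2]='F', append. Buffer now: "CFFKOUFF"
  byte 3: read out[3]='K', append. Buffer now: "CFFKOUFFK"
  byte 4: read out[4]='O', append. Buffer now: "CFFKOUFFKO"
  byte 5: read out[5]='U', append. Buffer now: "CFFKOUFFKOU"
  byte 6: read out[6]='F', append. Buffer now: "CFFKOUFFKOUF"
  byte 7: read out[7]='F', append. Buffer now: "CFFKOUFFKOUFF"
  byte 8: read out[8]='K', append. Buffer now: "CFFKOUFFKOUFFK"
  byte 9: read out[9]='O', append. Buffer now: "CFFKOUFFKOUFFKO"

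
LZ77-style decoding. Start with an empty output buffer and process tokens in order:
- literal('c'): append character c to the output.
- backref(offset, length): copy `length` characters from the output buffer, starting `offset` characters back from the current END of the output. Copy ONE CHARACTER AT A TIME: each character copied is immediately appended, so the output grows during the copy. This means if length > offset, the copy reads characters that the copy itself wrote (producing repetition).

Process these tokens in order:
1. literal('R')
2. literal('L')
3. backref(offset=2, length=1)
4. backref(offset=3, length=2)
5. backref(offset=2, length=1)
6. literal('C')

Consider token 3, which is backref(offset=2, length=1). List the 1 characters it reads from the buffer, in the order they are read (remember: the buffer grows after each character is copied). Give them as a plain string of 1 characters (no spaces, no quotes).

Token 1: literal('R'). Output: "R"
Token 2: literal('L'). Output: "RL"
Token 3: backref(off=2, len=1). Buffer before: "RL" (len 2)
  byte 1: read out[0]='R', append. Buffer now: "RLR"

Answer: R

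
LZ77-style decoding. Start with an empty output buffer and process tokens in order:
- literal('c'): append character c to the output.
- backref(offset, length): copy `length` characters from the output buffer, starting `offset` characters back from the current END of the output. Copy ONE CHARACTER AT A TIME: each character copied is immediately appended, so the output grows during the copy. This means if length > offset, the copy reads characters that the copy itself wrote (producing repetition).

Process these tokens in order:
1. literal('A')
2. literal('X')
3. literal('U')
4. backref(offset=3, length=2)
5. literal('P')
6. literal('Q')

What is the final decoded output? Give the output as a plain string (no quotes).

Token 1: literal('A'). Output: "A"
Token 2: literal('X'). Output: "AX"
Token 3: literal('U'). Output: "AXU"
Token 4: backref(off=3, len=2). Copied 'AX' from pos 0. Output: "AXUAX"
Token 5: literal('P'). Output: "AXUAXP"
Token 6: literal('Q'). Output: "AXUAXPQ"

Answer: AXUAXPQ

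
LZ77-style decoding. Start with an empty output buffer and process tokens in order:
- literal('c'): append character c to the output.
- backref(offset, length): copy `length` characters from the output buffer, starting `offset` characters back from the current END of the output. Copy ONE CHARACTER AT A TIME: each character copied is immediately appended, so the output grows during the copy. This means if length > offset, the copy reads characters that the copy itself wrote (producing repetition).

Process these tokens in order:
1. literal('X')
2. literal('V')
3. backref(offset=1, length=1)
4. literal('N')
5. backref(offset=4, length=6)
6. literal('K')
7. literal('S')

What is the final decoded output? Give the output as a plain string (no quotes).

Answer: XVVNXVVNXVKS

Derivation:
Token 1: literal('X'). Output: "X"
Token 2: literal('V'). Output: "XV"
Token 3: backref(off=1, len=1). Copied 'V' from pos 1. Output: "XVV"
Token 4: literal('N'). Output: "XVVN"
Token 5: backref(off=4, len=6) (overlapping!). Copied 'XVVNXV' from pos 0. Output: "XVVNXVVNXV"
Token 6: literal('K'). Output: "XVVNXVVNXVK"
Token 7: literal('S'). Output: "XVVNXVVNXVKS"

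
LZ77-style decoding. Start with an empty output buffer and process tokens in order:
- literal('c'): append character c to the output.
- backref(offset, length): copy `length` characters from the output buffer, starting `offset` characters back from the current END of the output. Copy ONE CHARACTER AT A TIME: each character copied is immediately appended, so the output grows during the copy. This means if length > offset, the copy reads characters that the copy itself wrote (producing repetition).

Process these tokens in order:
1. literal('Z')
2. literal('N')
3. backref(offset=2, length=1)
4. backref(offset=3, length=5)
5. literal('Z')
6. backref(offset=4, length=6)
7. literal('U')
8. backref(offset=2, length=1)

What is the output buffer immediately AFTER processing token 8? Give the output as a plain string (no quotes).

Answer: ZNZZNZZNZZZNZZZUZ

Derivation:
Token 1: literal('Z'). Output: "Z"
Token 2: literal('N'). Output: "ZN"
Token 3: backref(off=2, len=1). Copied 'Z' from pos 0. Output: "ZNZ"
Token 4: backref(off=3, len=5) (overlapping!). Copied 'ZNZZN' from pos 0. Output: "ZNZZNZZN"
Token 5: literal('Z'). Output: "ZNZZNZZNZ"
Token 6: backref(off=4, len=6) (overlapping!). Copied 'ZZNZZZ' from pos 5. Output: "ZNZZNZZNZZZNZZZ"
Token 7: literal('U'). Output: "ZNZZNZZNZZZNZZZU"
Token 8: backref(off=2, len=1). Copied 'Z' from pos 14. Output: "ZNZZNZZNZZZNZZZUZ"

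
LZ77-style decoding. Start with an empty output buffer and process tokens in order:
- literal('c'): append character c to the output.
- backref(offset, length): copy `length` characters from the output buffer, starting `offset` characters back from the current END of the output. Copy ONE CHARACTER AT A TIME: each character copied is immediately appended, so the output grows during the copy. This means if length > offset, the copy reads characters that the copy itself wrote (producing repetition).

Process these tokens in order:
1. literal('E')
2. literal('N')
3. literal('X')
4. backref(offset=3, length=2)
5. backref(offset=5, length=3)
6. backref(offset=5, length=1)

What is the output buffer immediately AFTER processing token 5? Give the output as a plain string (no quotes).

Token 1: literal('E'). Output: "E"
Token 2: literal('N'). Output: "EN"
Token 3: literal('X'). Output: "ENX"
Token 4: backref(off=3, len=2). Copied 'EN' from pos 0. Output: "ENXEN"
Token 5: backref(off=5, len=3). Copied 'ENX' from pos 0. Output: "ENXENENX"

Answer: ENXENENX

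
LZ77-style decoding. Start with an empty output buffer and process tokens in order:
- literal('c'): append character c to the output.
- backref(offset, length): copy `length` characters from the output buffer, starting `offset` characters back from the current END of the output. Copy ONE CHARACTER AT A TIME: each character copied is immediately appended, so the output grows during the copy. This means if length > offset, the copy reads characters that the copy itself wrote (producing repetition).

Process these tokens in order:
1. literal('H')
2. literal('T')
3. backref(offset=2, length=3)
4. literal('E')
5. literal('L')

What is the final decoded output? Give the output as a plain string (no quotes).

Token 1: literal('H'). Output: "H"
Token 2: literal('T'). Output: "HT"
Token 3: backref(off=2, len=3) (overlapping!). Copied 'HTH' from pos 0. Output: "HTHTH"
Token 4: literal('E'). Output: "HTHTHE"
Token 5: literal('L'). Output: "HTHTHEL"

Answer: HTHTHEL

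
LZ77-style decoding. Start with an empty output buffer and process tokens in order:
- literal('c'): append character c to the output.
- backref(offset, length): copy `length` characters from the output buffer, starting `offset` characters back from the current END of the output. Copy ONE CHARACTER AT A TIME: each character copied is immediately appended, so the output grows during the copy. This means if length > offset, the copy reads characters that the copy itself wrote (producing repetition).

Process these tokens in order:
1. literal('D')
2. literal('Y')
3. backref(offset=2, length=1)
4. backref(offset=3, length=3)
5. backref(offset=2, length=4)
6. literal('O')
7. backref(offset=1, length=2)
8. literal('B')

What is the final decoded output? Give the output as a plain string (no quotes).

Token 1: literal('D'). Output: "D"
Token 2: literal('Y'). Output: "DY"
Token 3: backref(off=2, len=1). Copied 'D' from pos 0. Output: "DYD"
Token 4: backref(off=3, len=3). Copied 'DYD' from pos 0. Output: "DYDDYD"
Token 5: backref(off=2, len=4) (overlapping!). Copied 'YDYD' from pos 4. Output: "DYDDYDYDYD"
Token 6: literal('O'). Output: "DYDDYDYDYDO"
Token 7: backref(off=1, len=2) (overlapping!). Copied 'OO' from pos 10. Output: "DYDDYDYDYDOOO"
Token 8: literal('B'). Output: "DYDDYDYDYDOOOB"

Answer: DYDDYDYDYDOOOB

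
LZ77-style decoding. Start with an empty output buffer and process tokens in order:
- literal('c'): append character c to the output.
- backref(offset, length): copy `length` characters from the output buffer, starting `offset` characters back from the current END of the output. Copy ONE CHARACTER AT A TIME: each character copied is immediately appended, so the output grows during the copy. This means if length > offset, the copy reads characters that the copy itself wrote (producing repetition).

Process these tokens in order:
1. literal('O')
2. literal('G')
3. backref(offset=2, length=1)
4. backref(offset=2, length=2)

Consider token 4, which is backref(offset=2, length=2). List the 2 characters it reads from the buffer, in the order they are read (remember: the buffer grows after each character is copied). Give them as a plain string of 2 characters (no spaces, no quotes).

Answer: GO

Derivation:
Token 1: literal('O'). Output: "O"
Token 2: literal('G'). Output: "OG"
Token 3: backref(off=2, len=1). Copied 'O' from pos 0. Output: "OGO"
Token 4: backref(off=2, len=2). Buffer before: "OGO" (len 3)
  byte 1: read out[1]='G', append. Buffer now: "OGOG"
  byte 2: read out[2]='O', append. Buffer now: "OGOGO"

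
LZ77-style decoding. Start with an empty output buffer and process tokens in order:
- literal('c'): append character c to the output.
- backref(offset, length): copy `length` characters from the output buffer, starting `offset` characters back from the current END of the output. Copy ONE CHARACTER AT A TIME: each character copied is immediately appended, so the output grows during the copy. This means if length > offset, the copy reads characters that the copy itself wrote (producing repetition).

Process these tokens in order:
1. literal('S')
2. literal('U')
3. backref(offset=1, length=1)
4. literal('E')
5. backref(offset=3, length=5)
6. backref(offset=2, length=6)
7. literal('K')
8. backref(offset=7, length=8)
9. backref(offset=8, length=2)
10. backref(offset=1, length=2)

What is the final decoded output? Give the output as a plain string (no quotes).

Token 1: literal('S'). Output: "S"
Token 2: literal('U'). Output: "SU"
Token 3: backref(off=1, len=1). Copied 'U' from pos 1. Output: "SUU"
Token 4: literal('E'). Output: "SUUE"
Token 5: backref(off=3, len=5) (overlapping!). Copied 'UUEUU' from pos 1. Output: "SUUEUUEUU"
Token 6: backref(off=2, len=6) (overlapping!). Copied 'UUUUUU' from pos 7. Output: "SUUEUUEUUUUUUUU"
Token 7: literal('K'). Output: "SUUEUUEUUUUUUUUK"
Token 8: backref(off=7, len=8) (overlapping!). Copied 'UUUUUUKU' from pos 9. Output: "SUUEUUEUUUUUUUUKUUUUUUKU"
Token 9: backref(off=8, len=2). Copied 'UU' from pos 16. Output: "SUUEUUEUUUUUUUUKUUUUUUKUUU"
Token 10: backref(off=1, len=2) (overlapping!). Copied 'UU' from pos 25. Output: "SUUEUUEUUUUUUUUKUUUUUUKUUUUU"

Answer: SUUEUUEUUUUUUUUKUUUUUUKUUUUU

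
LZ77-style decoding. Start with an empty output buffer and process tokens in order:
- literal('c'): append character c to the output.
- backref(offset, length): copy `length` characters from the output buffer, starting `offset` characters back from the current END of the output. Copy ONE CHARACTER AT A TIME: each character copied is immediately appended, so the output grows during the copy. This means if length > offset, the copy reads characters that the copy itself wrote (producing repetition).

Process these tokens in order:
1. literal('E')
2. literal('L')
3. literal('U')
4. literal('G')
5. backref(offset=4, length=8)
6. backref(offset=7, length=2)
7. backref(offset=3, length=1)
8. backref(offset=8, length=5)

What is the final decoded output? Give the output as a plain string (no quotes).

Answer: ELUGELUGELUGLUGGELUG

Derivation:
Token 1: literal('E'). Output: "E"
Token 2: literal('L'). Output: "EL"
Token 3: literal('U'). Output: "ELU"
Token 4: literal('G'). Output: "ELUG"
Token 5: backref(off=4, len=8) (overlapping!). Copied 'ELUGELUG' from pos 0. Output: "ELUGELUGELUG"
Token 6: backref(off=7, len=2). Copied 'LU' from pos 5. Output: "ELUGELUGELUGLU"
Token 7: backref(off=3, len=1). Copied 'G' from pos 11. Output: "ELUGELUGELUGLUG"
Token 8: backref(off=8, len=5). Copied 'GELUG' from pos 7. Output: "ELUGELUGELUGLUGGELUG"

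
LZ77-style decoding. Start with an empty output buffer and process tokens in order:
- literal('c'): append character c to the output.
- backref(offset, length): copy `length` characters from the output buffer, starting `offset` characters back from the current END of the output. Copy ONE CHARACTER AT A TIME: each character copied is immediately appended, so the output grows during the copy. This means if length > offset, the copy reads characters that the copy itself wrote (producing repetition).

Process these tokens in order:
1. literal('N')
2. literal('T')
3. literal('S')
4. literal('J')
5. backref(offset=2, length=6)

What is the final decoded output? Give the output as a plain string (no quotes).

Token 1: literal('N'). Output: "N"
Token 2: literal('T'). Output: "NT"
Token 3: literal('S'). Output: "NTS"
Token 4: literal('J'). Output: "NTSJ"
Token 5: backref(off=2, len=6) (overlapping!). Copied 'SJSJSJ' from pos 2. Output: "NTSJSJSJSJ"

Answer: NTSJSJSJSJ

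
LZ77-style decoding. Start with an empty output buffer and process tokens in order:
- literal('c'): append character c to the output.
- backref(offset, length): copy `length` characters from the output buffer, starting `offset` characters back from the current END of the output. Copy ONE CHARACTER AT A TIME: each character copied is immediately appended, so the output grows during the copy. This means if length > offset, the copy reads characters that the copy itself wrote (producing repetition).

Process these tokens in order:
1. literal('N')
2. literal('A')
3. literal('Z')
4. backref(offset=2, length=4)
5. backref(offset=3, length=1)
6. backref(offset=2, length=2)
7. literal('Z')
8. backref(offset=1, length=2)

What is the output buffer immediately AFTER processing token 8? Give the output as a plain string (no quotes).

Token 1: literal('N'). Output: "N"
Token 2: literal('A'). Output: "NA"
Token 3: literal('Z'). Output: "NAZ"
Token 4: backref(off=2, len=4) (overlapping!). Copied 'AZAZ' from pos 1. Output: "NAZAZAZ"
Token 5: backref(off=3, len=1). Copied 'Z' from pos 4. Output: "NAZAZAZZ"
Token 6: backref(off=2, len=2). Copied 'ZZ' from pos 6. Output: "NAZAZAZZZZ"
Token 7: literal('Z'). Output: "NAZAZAZZZZZ"
Token 8: backref(off=1, len=2) (overlapping!). Copied 'ZZ' from pos 10. Output: "NAZAZAZZZZZZZ"

Answer: NAZAZAZZZZZZZ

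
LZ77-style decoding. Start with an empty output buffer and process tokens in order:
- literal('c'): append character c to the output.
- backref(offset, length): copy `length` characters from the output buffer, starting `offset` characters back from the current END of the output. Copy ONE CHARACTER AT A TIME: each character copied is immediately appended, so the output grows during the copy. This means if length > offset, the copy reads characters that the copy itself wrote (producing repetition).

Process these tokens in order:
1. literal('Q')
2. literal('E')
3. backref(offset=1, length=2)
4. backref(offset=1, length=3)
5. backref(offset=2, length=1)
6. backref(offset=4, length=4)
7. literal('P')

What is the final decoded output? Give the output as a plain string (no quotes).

Answer: QEEEEEEEEEEEP

Derivation:
Token 1: literal('Q'). Output: "Q"
Token 2: literal('E'). Output: "QE"
Token 3: backref(off=1, len=2) (overlapping!). Copied 'EE' from pos 1. Output: "QEEE"
Token 4: backref(off=1, len=3) (overlapping!). Copied 'EEE' from pos 3. Output: "QEEEEEE"
Token 5: backref(off=2, len=1). Copied 'E' from pos 5. Output: "QEEEEEEE"
Token 6: backref(off=4, len=4). Copied 'EEEE' from pos 4. Output: "QEEEEEEEEEEE"
Token 7: literal('P'). Output: "QEEEEEEEEEEEP"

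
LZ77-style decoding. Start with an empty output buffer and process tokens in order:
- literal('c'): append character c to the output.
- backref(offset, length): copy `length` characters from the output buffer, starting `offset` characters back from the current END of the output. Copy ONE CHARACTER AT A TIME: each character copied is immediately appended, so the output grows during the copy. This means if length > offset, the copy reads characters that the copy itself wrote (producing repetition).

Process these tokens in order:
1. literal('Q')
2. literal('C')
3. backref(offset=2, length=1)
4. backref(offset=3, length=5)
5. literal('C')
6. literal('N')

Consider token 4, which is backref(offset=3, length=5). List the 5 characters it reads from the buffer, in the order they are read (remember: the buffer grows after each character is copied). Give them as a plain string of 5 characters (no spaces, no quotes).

Answer: QCQQC

Derivation:
Token 1: literal('Q'). Output: "Q"
Token 2: literal('C'). Output: "QC"
Token 3: backref(off=2, len=1). Copied 'Q' from pos 0. Output: "QCQ"
Token 4: backref(off=3, len=5). Buffer before: "QCQ" (len 3)
  byte 1: read out[0]='Q', append. Buffer now: "QCQQ"
  byte 2: read out[1]='C', append. Buffer now: "QCQQC"
  byte 3: read out[2]='Q', append. Buffer now: "QCQQCQ"
  byte 4: read out[3]='Q', append. Buffer now: "QCQQCQQ"
  byte 5: read out[4]='C', append. Buffer now: "QCQQCQQC"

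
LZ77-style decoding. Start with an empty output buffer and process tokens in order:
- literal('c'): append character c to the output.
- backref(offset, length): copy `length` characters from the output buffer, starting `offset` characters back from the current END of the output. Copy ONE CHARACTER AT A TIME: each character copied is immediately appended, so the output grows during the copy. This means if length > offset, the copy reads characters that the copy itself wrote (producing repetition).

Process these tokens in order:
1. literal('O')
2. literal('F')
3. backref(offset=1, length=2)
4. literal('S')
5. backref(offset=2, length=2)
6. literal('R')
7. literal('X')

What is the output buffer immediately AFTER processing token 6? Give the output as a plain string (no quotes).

Token 1: literal('O'). Output: "O"
Token 2: literal('F'). Output: "OF"
Token 3: backref(off=1, len=2) (overlapping!). Copied 'FF' from pos 1. Output: "OFFF"
Token 4: literal('S'). Output: "OFFFS"
Token 5: backref(off=2, len=2). Copied 'FS' from pos 3. Output: "OFFFSFS"
Token 6: literal('R'). Output: "OFFFSFSR"

Answer: OFFFSFSR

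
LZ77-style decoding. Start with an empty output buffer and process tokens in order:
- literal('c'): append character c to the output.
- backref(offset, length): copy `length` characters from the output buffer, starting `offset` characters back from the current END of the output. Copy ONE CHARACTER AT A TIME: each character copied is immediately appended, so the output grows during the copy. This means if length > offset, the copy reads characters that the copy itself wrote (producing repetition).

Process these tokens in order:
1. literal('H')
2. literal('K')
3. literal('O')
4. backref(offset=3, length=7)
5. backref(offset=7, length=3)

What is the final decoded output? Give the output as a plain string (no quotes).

Token 1: literal('H'). Output: "H"
Token 2: literal('K'). Output: "HK"
Token 3: literal('O'). Output: "HKO"
Token 4: backref(off=3, len=7) (overlapping!). Copied 'HKOHKOH' from pos 0. Output: "HKOHKOHKOH"
Token 5: backref(off=7, len=3). Copied 'HKO' from pos 3. Output: "HKOHKOHKOHHKO"

Answer: HKOHKOHKOHHKO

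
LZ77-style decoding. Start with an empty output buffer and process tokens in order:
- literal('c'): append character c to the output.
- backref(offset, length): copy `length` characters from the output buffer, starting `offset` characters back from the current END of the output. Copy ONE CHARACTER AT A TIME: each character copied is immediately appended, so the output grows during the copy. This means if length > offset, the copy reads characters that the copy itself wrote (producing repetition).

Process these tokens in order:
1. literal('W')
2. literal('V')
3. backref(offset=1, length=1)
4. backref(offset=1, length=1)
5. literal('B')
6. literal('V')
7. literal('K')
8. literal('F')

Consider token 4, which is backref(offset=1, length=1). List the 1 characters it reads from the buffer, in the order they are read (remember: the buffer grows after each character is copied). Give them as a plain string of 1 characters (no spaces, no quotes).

Answer: V

Derivation:
Token 1: literal('W'). Output: "W"
Token 2: literal('V'). Output: "WV"
Token 3: backref(off=1, len=1). Copied 'V' from pos 1. Output: "WVV"
Token 4: backref(off=1, len=1). Buffer before: "WVV" (len 3)
  byte 1: read out[2]='V', append. Buffer now: "WVVV"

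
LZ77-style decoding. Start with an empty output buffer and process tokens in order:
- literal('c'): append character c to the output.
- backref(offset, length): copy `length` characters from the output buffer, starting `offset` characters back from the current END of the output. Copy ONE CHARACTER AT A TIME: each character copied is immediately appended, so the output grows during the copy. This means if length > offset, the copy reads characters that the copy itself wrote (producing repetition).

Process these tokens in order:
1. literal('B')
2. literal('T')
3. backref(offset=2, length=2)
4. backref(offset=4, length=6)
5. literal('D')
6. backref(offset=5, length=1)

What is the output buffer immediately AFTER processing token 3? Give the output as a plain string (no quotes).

Answer: BTBT

Derivation:
Token 1: literal('B'). Output: "B"
Token 2: literal('T'). Output: "BT"
Token 3: backref(off=2, len=2). Copied 'BT' from pos 0. Output: "BTBT"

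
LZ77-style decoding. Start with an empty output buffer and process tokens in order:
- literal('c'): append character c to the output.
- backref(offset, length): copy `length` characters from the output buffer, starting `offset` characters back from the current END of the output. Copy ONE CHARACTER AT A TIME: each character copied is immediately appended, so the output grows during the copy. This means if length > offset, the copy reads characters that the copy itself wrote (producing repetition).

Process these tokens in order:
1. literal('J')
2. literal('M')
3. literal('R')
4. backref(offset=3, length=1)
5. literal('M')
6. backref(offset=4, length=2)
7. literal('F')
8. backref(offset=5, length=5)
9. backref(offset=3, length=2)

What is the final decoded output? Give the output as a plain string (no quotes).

Answer: JMRJMMRFJMMRFMR

Derivation:
Token 1: literal('J'). Output: "J"
Token 2: literal('M'). Output: "JM"
Token 3: literal('R'). Output: "JMR"
Token 4: backref(off=3, len=1). Copied 'J' from pos 0. Output: "JMRJ"
Token 5: literal('M'). Output: "JMRJM"
Token 6: backref(off=4, len=2). Copied 'MR' from pos 1. Output: "JMRJMMR"
Token 7: literal('F'). Output: "JMRJMMRF"
Token 8: backref(off=5, len=5). Copied 'JMMRF' from pos 3. Output: "JMRJMMRFJMMRF"
Token 9: backref(off=3, len=2). Copied 'MR' from pos 10. Output: "JMRJMMRFJMMRFMR"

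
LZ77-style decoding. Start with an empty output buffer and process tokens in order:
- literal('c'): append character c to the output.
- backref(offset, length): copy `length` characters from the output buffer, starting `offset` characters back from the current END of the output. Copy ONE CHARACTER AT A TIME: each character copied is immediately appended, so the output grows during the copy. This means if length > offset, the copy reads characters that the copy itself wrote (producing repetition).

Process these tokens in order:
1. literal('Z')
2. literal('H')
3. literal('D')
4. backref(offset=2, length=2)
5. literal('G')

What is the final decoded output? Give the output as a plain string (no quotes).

Answer: ZHDHDG

Derivation:
Token 1: literal('Z'). Output: "Z"
Token 2: literal('H'). Output: "ZH"
Token 3: literal('D'). Output: "ZHD"
Token 4: backref(off=2, len=2). Copied 'HD' from pos 1. Output: "ZHDHD"
Token 5: literal('G'). Output: "ZHDHDG"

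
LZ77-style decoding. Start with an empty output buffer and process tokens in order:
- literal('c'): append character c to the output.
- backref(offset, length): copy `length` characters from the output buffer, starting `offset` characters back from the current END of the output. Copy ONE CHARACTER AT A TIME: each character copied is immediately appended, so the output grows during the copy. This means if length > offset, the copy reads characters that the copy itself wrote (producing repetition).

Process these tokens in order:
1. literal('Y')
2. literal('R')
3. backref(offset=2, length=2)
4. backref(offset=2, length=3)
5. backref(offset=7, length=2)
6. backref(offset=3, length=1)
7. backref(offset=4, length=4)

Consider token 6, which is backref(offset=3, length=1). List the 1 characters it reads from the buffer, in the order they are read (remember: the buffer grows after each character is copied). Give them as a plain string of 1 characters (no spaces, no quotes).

Token 1: literal('Y'). Output: "Y"
Token 2: literal('R'). Output: "YR"
Token 3: backref(off=2, len=2). Copied 'YR' from pos 0. Output: "YRYR"
Token 4: backref(off=2, len=3) (overlapping!). Copied 'YRY' from pos 2. Output: "YRYRYRY"
Token 5: backref(off=7, len=2). Copied 'YR' from pos 0. Output: "YRYRYRYYR"
Token 6: backref(off=3, len=1). Buffer before: "YRYRYRYYR" (len 9)
  byte 1: read out[6]='Y', append. Buffer now: "YRYRYRYYRY"

Answer: Y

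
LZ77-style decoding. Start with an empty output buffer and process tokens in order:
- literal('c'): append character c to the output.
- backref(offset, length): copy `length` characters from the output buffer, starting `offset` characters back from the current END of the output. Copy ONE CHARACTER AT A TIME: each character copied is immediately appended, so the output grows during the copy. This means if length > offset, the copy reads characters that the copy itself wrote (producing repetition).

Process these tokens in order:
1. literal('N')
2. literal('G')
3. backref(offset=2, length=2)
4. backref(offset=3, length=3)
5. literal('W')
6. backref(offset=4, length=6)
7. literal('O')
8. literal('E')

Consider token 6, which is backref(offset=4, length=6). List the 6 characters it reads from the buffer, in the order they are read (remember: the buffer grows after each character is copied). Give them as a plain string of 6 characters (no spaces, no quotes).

Token 1: literal('N'). Output: "N"
Token 2: literal('G'). Output: "NG"
Token 3: backref(off=2, len=2). Copied 'NG' from pos 0. Output: "NGNG"
Token 4: backref(off=3, len=3). Copied 'GNG' from pos 1. Output: "NGNGGNG"
Token 5: literal('W'). Output: "NGNGGNGW"
Token 6: backref(off=4, len=6). Buffer before: "NGNGGNGW" (len 8)
  byte 1: read out[4]='G', append. Buffer now: "NGNGGNGWG"
  byte 2: read out[5]='N', append. Buffer now: "NGNGGNGWGN"
  byte 3: read out[6]='G', append. Buffer now: "NGNGGNGWGNG"
  byte 4: read out[7]='W', append. Buffer now: "NGNGGNGWGNGW"
  byte 5: read out[8]='G', append. Buffer now: "NGNGGNGWGNGWG"
  byte 6: read out[9]='N', append. Buffer now: "NGNGGNGWGNGWGN"

Answer: GNGWGN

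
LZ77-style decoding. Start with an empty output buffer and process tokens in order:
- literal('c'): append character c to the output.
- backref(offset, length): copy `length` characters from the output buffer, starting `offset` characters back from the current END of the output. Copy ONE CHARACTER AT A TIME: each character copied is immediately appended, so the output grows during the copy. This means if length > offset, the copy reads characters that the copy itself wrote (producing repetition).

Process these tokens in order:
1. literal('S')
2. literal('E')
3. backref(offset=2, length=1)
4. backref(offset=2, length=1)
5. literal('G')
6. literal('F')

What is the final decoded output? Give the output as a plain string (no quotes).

Answer: SESEGF

Derivation:
Token 1: literal('S'). Output: "S"
Token 2: literal('E'). Output: "SE"
Token 3: backref(off=2, len=1). Copied 'S' from pos 0. Output: "SES"
Token 4: backref(off=2, len=1). Copied 'E' from pos 1. Output: "SESE"
Token 5: literal('G'). Output: "SESEG"
Token 6: literal('F'). Output: "SESEGF"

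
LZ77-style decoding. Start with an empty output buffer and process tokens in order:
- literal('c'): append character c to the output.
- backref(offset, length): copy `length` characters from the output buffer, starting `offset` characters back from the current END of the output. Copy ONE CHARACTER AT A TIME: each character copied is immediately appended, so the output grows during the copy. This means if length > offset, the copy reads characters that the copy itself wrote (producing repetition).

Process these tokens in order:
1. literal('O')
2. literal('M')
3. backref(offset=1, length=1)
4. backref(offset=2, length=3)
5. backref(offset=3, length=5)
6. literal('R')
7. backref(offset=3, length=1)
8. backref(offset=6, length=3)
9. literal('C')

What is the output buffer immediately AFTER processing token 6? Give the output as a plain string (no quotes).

Token 1: literal('O'). Output: "O"
Token 2: literal('M'). Output: "OM"
Token 3: backref(off=1, len=1). Copied 'M' from pos 1. Output: "OMM"
Token 4: backref(off=2, len=3) (overlapping!). Copied 'MMM' from pos 1. Output: "OMMMMM"
Token 5: backref(off=3, len=5) (overlapping!). Copied 'MMMMM' from pos 3. Output: "OMMMMMMMMMM"
Token 6: literal('R'). Output: "OMMMMMMMMMMR"

Answer: OMMMMMMMMMMR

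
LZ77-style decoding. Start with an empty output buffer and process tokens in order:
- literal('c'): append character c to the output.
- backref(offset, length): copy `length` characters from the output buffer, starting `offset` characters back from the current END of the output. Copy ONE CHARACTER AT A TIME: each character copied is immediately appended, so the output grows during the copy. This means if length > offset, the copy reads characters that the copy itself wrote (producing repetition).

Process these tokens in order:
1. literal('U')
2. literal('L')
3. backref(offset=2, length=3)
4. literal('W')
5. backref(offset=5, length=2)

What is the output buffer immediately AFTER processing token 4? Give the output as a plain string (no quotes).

Token 1: literal('U'). Output: "U"
Token 2: literal('L'). Output: "UL"
Token 3: backref(off=2, len=3) (overlapping!). Copied 'ULU' from pos 0. Output: "ULULU"
Token 4: literal('W'). Output: "ULULUW"

Answer: ULULUW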